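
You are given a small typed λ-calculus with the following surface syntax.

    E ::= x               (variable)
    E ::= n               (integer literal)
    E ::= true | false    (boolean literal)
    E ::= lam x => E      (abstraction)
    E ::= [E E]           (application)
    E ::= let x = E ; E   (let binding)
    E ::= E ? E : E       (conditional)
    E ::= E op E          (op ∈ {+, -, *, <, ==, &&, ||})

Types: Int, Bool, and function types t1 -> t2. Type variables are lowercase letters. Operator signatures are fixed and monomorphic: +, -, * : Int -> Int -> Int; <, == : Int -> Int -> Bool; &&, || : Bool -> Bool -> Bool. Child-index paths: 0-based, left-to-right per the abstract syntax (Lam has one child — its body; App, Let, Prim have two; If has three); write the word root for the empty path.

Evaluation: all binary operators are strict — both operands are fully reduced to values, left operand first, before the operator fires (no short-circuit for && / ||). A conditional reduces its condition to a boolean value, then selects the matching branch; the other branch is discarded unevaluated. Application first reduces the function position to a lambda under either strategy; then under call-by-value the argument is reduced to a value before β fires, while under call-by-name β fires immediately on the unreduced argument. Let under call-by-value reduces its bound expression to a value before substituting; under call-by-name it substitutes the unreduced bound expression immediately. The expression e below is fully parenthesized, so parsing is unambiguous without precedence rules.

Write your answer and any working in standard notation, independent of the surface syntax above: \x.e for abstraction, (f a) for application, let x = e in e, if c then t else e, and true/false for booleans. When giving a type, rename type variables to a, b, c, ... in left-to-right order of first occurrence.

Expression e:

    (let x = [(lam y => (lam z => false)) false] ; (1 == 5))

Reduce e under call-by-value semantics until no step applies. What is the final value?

Answer: false

Trace:
step 0: (let x = ((\y.(\z.false)) false) in (1 == 5))
step 1: [beta@0] (let x = (\z.false) in (1 == 5))
step 2: [let@root] (1 == 5)
step 3: [delta@root] false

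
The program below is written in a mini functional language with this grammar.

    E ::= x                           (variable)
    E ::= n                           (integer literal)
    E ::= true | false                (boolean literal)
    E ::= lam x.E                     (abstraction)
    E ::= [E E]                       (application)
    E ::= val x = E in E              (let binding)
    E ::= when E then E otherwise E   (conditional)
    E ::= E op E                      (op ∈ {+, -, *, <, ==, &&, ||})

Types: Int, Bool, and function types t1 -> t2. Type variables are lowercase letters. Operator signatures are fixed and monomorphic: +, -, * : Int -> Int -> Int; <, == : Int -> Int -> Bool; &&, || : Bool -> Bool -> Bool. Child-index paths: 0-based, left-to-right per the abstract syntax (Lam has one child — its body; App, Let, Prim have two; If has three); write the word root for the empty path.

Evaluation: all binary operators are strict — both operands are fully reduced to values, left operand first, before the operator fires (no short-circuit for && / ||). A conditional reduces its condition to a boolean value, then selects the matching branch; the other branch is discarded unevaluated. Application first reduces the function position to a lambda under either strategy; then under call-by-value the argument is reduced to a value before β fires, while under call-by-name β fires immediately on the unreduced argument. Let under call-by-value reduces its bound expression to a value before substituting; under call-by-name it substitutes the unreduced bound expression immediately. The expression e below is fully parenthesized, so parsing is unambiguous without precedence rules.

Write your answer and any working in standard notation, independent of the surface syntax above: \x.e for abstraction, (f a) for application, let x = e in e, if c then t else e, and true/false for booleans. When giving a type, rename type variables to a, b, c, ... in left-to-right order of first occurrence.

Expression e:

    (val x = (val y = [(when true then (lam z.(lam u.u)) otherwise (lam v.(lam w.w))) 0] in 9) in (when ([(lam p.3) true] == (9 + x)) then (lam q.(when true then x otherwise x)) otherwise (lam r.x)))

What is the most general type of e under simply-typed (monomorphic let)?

Answer: a -> Int

Working:
  unify Bool ~ Bool
u : b
\u._ : b -> b
\z._ : a -> b -> b
w : d
\w._ : d -> d
\v._ : c -> d -> d
  unify a -> b -> b ~ c -> d -> d
  unify a ~ c
  unify b -> b ~ d -> d
  unify b ~ d
  unify d ~ d
  unify c -> d -> d ~ Int -> e
  unify c ~ Int
  unify d -> d ~ e
_ _ : d -> d
let y : d -> d
let x : Int
\p._ : f -> Int
  unify f -> Int ~ Bool -> g
  unify f ~ Bool
  unify Int ~ g
_ _ : Int
  unify Int ~ Int
  unify Int ~ Int
x : Int
  unify Int ~ Int
  unify Int ~ Int
  unify Bool ~ Bool
  unify Bool ~ Bool
x : Int
x : Int
  unify Int ~ Int
\q._ : h -> Int
x : Int
\r._ : i -> Int
  unify h -> Int ~ i -> Int
  unify h ~ i
  unify Int ~ Int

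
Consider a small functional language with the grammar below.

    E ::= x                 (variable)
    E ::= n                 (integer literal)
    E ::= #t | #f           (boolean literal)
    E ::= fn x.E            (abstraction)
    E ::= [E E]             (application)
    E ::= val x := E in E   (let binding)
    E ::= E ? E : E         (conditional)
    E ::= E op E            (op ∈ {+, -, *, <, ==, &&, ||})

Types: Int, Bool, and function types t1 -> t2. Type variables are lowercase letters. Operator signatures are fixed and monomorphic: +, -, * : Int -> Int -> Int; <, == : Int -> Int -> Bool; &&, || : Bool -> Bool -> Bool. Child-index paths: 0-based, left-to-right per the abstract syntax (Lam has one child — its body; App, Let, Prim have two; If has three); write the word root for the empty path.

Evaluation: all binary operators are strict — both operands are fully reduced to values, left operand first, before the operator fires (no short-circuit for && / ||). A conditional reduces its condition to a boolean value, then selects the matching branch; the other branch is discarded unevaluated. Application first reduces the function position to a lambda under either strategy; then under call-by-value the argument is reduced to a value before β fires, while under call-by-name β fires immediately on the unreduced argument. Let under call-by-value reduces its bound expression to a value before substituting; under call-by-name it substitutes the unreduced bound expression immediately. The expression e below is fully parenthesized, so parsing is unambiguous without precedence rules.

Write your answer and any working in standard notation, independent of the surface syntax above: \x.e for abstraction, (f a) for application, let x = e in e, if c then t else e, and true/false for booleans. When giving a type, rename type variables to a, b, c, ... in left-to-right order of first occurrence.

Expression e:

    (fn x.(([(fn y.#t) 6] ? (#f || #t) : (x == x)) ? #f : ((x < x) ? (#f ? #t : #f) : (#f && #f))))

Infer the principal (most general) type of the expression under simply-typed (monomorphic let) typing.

Answer: Int -> Bool

Working:
\y._ : b -> Bool
  unify b -> Bool ~ Int -> c
  unify b ~ Int
  unify Bool ~ c
_ _ : Bool
  unify Bool ~ Bool
  unify Bool ~ Bool
  unify Bool ~ Bool
x : a
  unify a ~ Int
x : Int
  unify Int ~ Int
  unify Bool ~ Bool
  unify Bool ~ Bool
x : Int
  unify Int ~ Int
x : Int
  unify Int ~ Int
  unify Bool ~ Bool
  unify Bool ~ Bool
  unify Bool ~ Bool
  unify Bool ~ Bool
  unify Bool ~ Bool
  unify Bool ~ Bool
  unify Bool ~ Bool
\x._ : Int -> Bool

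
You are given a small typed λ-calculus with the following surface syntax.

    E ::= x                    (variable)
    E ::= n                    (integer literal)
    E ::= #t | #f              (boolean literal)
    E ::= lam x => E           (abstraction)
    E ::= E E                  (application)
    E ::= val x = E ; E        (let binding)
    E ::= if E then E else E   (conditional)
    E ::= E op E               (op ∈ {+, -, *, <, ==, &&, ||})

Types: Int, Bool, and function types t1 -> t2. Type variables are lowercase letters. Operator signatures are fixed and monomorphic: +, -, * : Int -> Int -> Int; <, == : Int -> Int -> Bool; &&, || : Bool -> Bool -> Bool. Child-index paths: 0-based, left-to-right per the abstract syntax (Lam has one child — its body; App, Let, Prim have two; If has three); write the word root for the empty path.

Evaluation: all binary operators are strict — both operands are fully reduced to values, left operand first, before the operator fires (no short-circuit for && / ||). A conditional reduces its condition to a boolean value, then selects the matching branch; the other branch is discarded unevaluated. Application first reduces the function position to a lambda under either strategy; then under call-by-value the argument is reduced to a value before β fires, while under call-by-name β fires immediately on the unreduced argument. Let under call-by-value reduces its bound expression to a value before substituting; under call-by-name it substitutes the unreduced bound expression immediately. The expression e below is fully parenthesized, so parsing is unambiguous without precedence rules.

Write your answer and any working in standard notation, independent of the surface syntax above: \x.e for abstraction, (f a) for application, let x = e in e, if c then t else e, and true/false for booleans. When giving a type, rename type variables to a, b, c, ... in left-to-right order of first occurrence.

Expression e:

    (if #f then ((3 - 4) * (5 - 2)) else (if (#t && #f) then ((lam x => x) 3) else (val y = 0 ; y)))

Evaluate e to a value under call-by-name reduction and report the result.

Derivation:
step 0: (if false then ((3 - 4) * (5 - 2)) else (if (true && false) then ((\x.x) 3) else (let y = 0 in y)))
step 1: [if@root] (if (true && false) then ((\x.x) 3) else (let y = 0 in y))
step 2: [delta@0] (if false then ((\x.x) 3) else (let y = 0 in y))
step 3: [if@root] (let y = 0 in y)
step 4: [let@root] 0

Answer: 0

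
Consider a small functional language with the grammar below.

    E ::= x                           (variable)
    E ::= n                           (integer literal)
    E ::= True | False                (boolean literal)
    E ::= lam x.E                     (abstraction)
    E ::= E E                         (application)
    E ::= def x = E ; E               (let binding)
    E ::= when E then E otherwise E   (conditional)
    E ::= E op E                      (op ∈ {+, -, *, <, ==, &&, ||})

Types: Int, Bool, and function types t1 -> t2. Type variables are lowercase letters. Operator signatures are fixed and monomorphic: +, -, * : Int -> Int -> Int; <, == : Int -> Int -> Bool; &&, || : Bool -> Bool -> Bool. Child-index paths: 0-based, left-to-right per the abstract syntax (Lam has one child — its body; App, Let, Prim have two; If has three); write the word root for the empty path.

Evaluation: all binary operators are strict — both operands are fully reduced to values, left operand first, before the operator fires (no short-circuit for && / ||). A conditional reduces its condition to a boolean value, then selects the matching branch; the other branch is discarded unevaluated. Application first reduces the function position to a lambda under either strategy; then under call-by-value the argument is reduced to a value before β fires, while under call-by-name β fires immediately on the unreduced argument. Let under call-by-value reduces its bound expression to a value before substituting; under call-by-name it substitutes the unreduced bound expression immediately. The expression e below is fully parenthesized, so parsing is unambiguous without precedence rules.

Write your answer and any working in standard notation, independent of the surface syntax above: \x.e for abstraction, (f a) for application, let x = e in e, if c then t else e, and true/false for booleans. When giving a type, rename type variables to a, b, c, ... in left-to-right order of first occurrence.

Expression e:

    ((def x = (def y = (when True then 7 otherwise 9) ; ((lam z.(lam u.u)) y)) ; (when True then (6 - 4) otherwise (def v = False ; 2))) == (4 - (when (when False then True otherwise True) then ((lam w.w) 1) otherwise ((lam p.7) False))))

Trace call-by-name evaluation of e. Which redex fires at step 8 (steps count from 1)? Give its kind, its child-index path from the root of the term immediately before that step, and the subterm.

Answer: delta at root : (2 == 3)

Working:
step 0: ((let x = (let y = (if true then 7 else 9) in ((\z.(\u.u)) y)) in (if true then (6 - 4) else (let v = false in 2))) == (4 - (if (if false then true else true) then ((\w.w) 1) else ((\p.7) false))))
step 1: [let@0] ((if true then (6 - 4) else (let v = false in 2)) == (4 - (if (if false then true else true) then ((\w.w) 1) else ((\p.7) false))))
step 2: [if@0] ((6 - 4) == (4 - (if (if false then true else true) then ((\w.w) 1) else ((\p.7) false))))
step 3: [delta@0] (2 == (4 - (if (if false then true else true) then ((\w.w) 1) else ((\p.7) false))))
step 4: [if@1.1.0] (2 == (4 - (if true then ((\w.w) 1) else ((\p.7) false))))
step 5: [if@1.1] (2 == (4 - ((\w.w) 1)))
step 6: [beta@1.1] (2 == (4 - 1))
step 7: [delta@1] (2 == 3)
step 8: [delta@root] false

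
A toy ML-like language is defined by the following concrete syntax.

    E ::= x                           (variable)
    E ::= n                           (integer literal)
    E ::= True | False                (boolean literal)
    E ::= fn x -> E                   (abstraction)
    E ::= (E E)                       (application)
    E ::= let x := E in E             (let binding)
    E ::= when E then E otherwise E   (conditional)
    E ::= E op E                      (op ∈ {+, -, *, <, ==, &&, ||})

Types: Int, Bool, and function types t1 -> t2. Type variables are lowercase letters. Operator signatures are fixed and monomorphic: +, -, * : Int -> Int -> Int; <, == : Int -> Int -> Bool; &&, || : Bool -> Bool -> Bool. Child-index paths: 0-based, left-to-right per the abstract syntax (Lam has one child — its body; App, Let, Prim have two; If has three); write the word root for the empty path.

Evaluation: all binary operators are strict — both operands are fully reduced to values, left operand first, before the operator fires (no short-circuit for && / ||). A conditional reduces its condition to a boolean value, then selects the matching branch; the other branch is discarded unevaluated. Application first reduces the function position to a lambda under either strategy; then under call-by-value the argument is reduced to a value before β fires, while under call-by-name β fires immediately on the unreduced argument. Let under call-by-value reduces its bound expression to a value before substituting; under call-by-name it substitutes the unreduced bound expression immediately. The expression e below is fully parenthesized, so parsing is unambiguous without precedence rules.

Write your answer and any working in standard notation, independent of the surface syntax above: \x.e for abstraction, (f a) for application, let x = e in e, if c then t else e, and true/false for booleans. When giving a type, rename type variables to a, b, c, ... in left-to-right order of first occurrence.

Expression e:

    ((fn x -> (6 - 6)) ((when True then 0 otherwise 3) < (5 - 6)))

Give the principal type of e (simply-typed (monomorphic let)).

Derivation:
  unify Int ~ Int
  unify Int ~ Int
\x._ : a -> Int
  unify Bool ~ Bool
  unify Int ~ Int
  unify Int ~ Int
  unify Int ~ Int
  unify Int ~ Int
  unify Int ~ Int
  unify a -> Int ~ Bool -> b
  unify a ~ Bool
  unify Int ~ b
_ _ : Int

Answer: Int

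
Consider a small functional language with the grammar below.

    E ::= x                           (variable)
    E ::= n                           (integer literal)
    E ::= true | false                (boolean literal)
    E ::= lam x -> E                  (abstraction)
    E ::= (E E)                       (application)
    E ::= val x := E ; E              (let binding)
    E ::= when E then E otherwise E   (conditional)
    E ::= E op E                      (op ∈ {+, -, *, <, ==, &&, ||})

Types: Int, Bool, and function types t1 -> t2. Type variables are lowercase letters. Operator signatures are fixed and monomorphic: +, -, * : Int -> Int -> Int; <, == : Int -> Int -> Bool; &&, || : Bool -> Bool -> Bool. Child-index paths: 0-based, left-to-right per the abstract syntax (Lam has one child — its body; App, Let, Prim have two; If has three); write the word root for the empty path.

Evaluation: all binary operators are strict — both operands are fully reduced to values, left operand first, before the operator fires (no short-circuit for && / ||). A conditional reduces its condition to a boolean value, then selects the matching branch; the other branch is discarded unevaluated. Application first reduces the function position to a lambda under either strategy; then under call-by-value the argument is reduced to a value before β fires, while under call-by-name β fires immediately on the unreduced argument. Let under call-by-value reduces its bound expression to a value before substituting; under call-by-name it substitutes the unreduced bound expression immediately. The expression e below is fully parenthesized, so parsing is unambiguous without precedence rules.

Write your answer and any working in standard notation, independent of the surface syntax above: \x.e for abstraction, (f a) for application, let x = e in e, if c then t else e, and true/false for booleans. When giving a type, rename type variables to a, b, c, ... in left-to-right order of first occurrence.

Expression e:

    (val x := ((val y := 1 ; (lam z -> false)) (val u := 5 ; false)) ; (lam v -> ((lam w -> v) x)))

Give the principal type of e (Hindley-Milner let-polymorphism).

Working:
let y : Int
\z._ : a -> Bool
let u : Int
  unify a -> Bool ~ Bool -> b
  unify a ~ Bool
  unify Bool ~ b
_ _ : Bool
let x : Bool
v : c
\w._ : d -> c
x : Bool
  unify d -> c ~ Bool -> e
  unify d ~ Bool
  unify c ~ e
_ _ : e
\v._ : e -> e

Answer: a -> a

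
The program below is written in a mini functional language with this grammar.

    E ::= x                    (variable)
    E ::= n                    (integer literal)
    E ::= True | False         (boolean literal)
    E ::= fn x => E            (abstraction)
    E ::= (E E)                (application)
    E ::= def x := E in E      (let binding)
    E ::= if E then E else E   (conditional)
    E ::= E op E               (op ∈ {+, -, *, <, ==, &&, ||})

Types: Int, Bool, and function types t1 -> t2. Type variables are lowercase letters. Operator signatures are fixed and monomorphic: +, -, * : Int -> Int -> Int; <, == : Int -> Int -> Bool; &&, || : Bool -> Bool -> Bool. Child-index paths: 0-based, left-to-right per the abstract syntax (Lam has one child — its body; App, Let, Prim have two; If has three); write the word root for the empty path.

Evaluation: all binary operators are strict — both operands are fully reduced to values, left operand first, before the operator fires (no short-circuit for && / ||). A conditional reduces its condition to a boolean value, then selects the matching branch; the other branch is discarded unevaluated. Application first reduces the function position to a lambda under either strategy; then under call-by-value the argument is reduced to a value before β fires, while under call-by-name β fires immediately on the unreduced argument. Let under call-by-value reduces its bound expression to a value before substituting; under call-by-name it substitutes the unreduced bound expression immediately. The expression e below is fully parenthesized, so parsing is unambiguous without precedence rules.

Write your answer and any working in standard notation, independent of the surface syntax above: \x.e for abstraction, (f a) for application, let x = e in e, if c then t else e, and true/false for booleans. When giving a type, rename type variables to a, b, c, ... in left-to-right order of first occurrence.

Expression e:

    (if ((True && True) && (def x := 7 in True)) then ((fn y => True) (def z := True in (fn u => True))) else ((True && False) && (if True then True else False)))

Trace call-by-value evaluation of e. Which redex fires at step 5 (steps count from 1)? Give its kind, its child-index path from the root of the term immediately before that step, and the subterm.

Answer: let at 1 : (let z = true in (\u.true))

Trace:
step 0: (if ((true && true) && (let x = 7 in true)) then ((\y.true) (let z = true in (\u.true))) else ((true && false) && (if true then true else false)))
step 1: [delta@0.0] (if (true && (let x = 7 in true)) then ((\y.true) (let z = true in (\u.true))) else ((true && false) && (if true then true else false)))
step 2: [let@0.1] (if (true && true) then ((\y.true) (let z = true in (\u.true))) else ((true && false) && (if true then true else false)))
step 3: [delta@0] (if true then ((\y.true) (let z = true in (\u.true))) else ((true && false) && (if true then true else false)))
step 4: [if@root] ((\y.true) (let z = true in (\u.true)))
step 5: [let@1] ((\y.true) (\u.true))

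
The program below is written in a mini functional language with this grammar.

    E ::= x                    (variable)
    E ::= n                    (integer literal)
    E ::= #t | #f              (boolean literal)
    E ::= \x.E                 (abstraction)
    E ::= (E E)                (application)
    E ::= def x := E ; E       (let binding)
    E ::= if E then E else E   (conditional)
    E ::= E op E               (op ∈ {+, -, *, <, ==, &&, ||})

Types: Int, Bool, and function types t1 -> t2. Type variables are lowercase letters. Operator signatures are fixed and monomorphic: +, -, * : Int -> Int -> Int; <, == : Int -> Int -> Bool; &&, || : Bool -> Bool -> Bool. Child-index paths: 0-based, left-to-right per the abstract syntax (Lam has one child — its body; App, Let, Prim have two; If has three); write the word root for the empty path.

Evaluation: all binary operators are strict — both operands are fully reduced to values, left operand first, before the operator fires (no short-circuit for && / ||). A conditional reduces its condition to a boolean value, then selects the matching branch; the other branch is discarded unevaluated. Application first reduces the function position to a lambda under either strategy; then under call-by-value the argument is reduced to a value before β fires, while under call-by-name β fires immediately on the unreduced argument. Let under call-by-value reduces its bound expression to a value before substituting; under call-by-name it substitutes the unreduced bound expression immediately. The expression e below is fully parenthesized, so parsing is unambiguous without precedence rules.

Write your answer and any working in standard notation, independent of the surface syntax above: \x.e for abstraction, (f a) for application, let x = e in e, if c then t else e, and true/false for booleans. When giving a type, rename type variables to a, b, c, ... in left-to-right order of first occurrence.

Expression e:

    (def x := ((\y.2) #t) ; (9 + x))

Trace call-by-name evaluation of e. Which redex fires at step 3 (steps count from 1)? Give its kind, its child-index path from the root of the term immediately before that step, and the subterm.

Answer: delta at root : (9 + 2)

Trace:
step 0: (let x = ((\y.2) true) in (9 + x))
step 1: [let@root] (9 + ((\y.2) true))
step 2: [beta@1] (9 + 2)
step 3: [delta@root] 11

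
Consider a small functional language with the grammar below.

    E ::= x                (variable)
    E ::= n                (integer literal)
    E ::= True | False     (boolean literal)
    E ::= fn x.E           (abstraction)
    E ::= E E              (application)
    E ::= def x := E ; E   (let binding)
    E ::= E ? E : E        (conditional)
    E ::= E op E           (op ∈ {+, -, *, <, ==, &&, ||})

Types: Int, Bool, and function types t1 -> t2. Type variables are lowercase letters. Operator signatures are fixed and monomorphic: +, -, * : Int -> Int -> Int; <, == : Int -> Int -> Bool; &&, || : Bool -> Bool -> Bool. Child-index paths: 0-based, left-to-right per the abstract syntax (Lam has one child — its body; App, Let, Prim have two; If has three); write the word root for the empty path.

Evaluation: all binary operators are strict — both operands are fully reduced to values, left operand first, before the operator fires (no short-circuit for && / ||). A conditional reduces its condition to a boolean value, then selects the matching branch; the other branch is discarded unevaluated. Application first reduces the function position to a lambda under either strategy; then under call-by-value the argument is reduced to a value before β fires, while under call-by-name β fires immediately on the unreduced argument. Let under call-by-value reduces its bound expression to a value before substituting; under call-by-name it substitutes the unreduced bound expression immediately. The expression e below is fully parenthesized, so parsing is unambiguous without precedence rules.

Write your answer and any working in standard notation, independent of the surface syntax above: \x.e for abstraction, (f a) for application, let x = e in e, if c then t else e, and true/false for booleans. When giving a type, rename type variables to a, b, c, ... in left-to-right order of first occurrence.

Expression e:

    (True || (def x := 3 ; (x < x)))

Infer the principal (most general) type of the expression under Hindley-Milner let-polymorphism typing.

Answer: Bool

Derivation:
  unify Bool ~ Bool
let x : Int
x : Int
  unify Int ~ Int
x : Int
  unify Int ~ Int
  unify Bool ~ Bool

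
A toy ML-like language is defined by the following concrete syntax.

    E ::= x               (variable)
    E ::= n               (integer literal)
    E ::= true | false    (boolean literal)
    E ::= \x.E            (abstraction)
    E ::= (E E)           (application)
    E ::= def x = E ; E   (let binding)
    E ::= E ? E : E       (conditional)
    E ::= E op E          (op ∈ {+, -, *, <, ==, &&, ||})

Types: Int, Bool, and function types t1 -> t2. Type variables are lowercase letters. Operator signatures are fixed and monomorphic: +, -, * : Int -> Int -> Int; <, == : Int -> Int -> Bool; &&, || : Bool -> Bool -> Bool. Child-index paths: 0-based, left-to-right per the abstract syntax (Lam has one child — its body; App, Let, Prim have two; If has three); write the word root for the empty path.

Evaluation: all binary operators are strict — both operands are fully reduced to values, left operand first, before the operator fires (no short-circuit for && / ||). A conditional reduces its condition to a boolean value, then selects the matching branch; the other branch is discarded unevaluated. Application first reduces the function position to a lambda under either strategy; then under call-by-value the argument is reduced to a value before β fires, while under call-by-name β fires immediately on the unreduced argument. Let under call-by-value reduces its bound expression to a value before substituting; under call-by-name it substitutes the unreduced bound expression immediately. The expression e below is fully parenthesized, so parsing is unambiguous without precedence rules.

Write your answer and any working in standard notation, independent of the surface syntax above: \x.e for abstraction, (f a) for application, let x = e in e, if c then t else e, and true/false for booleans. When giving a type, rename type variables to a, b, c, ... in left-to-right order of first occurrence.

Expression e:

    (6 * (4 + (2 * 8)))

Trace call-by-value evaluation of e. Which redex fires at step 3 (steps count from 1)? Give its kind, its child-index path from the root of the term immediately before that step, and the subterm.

Trace:
step 0: (6 * (4 + (2 * 8)))
step 1: [delta@1.1] (6 * (4 + 16))
step 2: [delta@1] (6 * 20)
step 3: [delta@root] 120

Answer: delta at root : (6 * 20)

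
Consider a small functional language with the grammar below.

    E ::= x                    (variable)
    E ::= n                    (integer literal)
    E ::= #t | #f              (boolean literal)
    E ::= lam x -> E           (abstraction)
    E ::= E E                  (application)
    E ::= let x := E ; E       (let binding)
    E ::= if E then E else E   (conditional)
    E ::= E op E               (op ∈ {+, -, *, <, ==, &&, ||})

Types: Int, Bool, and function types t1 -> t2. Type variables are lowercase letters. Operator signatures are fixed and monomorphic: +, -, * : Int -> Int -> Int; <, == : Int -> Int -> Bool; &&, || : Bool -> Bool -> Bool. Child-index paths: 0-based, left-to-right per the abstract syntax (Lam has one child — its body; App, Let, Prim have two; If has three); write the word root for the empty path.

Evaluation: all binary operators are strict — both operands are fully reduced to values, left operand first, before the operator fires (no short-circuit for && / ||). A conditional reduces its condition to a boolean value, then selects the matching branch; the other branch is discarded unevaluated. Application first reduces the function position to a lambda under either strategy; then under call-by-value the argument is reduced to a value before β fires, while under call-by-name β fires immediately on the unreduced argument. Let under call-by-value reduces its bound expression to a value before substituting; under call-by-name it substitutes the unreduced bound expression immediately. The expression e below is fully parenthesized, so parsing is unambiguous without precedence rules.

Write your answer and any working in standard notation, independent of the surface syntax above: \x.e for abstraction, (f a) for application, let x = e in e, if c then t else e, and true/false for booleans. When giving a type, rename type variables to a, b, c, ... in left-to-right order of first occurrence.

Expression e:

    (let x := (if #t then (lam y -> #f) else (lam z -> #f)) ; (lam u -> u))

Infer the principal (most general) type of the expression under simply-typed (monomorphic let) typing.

Derivation:
  unify Bool ~ Bool
\y._ : a -> Bool
\z._ : b -> Bool
  unify a -> Bool ~ b -> Bool
  unify a ~ b
  unify Bool ~ Bool
let x : b -> Bool
u : c
\u._ : c -> c

Answer: a -> a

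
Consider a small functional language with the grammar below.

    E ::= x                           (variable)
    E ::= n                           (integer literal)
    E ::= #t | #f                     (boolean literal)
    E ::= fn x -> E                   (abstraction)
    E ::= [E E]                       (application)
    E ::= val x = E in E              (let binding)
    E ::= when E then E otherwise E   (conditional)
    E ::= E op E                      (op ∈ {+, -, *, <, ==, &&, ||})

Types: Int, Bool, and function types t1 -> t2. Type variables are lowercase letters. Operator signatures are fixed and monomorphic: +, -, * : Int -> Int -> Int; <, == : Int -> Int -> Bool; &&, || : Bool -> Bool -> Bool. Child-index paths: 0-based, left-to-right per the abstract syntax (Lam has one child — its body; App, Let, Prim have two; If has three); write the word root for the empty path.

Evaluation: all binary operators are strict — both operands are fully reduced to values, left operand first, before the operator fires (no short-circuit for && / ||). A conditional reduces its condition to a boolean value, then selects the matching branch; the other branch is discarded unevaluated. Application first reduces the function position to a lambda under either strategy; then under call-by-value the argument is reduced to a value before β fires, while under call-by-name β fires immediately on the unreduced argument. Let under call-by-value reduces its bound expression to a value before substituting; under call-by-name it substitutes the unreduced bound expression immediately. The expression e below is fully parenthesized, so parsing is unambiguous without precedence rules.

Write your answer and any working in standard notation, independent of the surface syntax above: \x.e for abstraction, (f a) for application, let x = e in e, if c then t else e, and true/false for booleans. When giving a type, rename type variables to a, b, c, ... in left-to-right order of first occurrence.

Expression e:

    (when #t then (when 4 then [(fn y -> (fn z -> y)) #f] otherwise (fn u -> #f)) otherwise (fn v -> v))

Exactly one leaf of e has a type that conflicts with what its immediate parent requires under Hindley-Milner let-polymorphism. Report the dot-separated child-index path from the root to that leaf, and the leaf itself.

Answer: 1.0 : 4

Derivation:
  unify Bool ~ Bool
  unify Int ~ Bool
  FAIL: mismatch Int ~ Bool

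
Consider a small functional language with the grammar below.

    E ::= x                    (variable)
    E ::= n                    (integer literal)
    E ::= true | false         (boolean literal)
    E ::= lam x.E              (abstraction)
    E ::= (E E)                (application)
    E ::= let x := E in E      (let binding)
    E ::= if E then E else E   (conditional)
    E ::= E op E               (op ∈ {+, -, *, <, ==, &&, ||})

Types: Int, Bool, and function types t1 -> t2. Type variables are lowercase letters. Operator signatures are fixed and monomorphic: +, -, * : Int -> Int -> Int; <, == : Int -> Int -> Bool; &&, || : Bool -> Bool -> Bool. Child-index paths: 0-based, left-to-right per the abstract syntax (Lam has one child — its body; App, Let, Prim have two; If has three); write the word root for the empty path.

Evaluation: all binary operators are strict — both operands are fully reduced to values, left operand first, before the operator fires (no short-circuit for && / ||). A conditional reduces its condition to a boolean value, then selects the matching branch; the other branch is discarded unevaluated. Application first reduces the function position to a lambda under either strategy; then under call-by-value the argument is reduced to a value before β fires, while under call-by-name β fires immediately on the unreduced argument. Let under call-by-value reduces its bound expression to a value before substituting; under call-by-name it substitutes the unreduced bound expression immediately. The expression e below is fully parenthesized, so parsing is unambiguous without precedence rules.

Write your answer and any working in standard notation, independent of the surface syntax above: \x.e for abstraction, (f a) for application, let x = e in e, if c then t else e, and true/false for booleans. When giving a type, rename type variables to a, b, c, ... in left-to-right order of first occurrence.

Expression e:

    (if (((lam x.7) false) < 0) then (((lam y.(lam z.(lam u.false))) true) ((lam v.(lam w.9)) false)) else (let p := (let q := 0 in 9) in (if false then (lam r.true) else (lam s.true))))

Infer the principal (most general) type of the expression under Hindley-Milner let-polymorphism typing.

Answer: a -> Bool

Derivation:
\x._ : a -> Int
  unify a -> Int ~ Bool -> b
  unify a ~ Bool
  unify Int ~ b
_ _ : Int
  unify Int ~ Int
  unify Int ~ Int
  unify Bool ~ Bool
\u._ : e -> Bool
\z._ : d -> e -> Bool
\y._ : c -> d -> e -> Bool
  unify c -> d -> e -> Bool ~ Bool -> f
  unify c ~ Bool
  unify d -> e -> Bool ~ f
_ _ : d -> e -> Bool
\w._ : h -> Int
\v._ : g -> h -> Int
  unify g -> h -> Int ~ Bool -> i
  unify g ~ Bool
  unify h -> Int ~ i
_ _ : h -> Int
  unify d -> e -> Bool ~ (h -> Int) -> j
  unify d ~ h -> Int
  unify e -> Bool ~ j
_ _ : e -> Bool
let q : Int
let p : Int
  unify Bool ~ Bool
\r._ : k -> Bool
\s._ : l -> Bool
  unify k -> Bool ~ l -> Bool
  unify k ~ l
  unify Bool ~ Bool
  unify e -> Bool ~ l -> Bool
  unify e ~ l
  unify Bool ~ Bool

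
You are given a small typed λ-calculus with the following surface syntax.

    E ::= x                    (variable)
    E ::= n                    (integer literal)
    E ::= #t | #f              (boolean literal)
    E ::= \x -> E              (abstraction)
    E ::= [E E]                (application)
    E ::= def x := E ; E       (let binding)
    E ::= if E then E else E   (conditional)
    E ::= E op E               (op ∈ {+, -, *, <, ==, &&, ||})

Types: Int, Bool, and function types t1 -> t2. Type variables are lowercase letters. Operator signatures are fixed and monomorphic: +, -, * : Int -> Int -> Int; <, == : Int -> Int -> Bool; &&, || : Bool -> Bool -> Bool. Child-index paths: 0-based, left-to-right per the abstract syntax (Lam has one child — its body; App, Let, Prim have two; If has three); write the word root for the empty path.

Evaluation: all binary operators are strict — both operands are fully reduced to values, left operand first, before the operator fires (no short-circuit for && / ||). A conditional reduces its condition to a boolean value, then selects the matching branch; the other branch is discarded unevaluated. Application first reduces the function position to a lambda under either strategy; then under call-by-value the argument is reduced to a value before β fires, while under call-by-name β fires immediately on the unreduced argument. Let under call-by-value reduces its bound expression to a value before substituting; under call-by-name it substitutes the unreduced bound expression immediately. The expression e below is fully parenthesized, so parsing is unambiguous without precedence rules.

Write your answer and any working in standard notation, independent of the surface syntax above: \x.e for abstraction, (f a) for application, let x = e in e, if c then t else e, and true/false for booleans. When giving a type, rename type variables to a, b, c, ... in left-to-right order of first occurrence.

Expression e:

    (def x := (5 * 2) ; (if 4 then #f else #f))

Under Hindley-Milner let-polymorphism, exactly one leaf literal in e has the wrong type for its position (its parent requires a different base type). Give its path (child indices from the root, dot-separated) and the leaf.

Answer: 1.0 : 4

Derivation:
  unify Int ~ Int
  unify Int ~ Int
let x : Int
  unify Int ~ Bool
  FAIL: mismatch Int ~ Bool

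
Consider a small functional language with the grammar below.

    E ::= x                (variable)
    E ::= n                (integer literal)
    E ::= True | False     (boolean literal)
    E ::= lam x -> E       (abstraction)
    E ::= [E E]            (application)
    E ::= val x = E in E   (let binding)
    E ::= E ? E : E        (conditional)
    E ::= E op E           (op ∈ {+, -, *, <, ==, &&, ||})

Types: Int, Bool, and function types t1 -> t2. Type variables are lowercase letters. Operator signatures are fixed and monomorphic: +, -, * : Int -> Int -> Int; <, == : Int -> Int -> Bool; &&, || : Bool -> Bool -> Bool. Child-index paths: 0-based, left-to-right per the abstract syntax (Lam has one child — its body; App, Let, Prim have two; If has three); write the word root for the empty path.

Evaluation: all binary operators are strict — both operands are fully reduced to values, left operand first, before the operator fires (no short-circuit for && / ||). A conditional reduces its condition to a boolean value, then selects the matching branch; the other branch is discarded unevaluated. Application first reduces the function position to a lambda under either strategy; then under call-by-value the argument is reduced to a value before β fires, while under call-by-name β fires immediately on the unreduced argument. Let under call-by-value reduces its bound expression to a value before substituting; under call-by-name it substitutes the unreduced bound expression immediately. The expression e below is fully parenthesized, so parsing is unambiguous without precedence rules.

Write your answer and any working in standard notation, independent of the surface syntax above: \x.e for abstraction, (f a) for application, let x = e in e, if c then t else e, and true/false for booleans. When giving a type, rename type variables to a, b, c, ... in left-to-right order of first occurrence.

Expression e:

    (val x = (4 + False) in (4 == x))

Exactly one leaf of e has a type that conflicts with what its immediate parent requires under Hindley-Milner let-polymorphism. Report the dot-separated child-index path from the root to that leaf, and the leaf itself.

Trace:
  unify Int ~ Int
  unify Bool ~ Int
  FAIL: mismatch Bool ~ Int

Answer: 0.1 : false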